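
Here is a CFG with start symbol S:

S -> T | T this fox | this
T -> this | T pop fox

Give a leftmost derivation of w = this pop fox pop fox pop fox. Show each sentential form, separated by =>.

S => T => T pop fox => T pop fox pop fox => T pop fox pop fox pop fox => this pop fox pop fox pop fox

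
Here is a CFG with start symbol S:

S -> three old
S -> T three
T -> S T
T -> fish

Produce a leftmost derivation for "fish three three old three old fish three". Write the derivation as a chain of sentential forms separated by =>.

S => T three => S T three => T three T three => fish three T three => fish three S T three => fish three three old T three => fish three three old S T three => fish three three old three old T three => fish three three old three old fish three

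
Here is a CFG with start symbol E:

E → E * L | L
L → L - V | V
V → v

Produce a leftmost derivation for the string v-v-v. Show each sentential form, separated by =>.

E => L => L-V => L-V-V => V-V-V => v-V-V => v-v-V => v-v-v

E => L   [E → L]
L => L-V   [L → L - V]
L-V => L-V-V   [L → L - V]
L-V-V => V-V-V   [L → V]
V-V-V => v-V-V   [V → v]
v-V-V => v-v-V   [V → v]
v-v-V => v-v-v   [V → v]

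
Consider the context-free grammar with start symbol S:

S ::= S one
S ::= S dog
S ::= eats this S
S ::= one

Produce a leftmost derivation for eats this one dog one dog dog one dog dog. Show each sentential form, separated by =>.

S => S dog   [S ::= S dog]
S dog => S dog dog   [S ::= S dog]
S dog dog => eats this S dog dog   [S ::= eats this S]
eats this S dog dog => eats this S one dog dog   [S ::= S one]
eats this S one dog dog => eats this S dog one dog dog   [S ::= S dog]
eats this S dog one dog dog => eats this S dog dog one dog dog   [S ::= S dog]
eats this S dog dog one dog dog => eats this S one dog dog one dog dog   [S ::= S one]
eats this S one dog dog one dog dog => eats this S dog one dog dog one dog dog   [S ::= S dog]
eats this S dog one dog dog one dog dog => eats this one dog one dog dog one dog dog   [S ::= one]

S => S dog => S dog dog => eats this S dog dog => eats this S one dog dog => eats this S dog one dog dog => eats this S dog dog one dog dog => eats this S one dog dog one dog dog => eats this S dog one dog dog one dog dog => eats this one dog one dog dog one dog dog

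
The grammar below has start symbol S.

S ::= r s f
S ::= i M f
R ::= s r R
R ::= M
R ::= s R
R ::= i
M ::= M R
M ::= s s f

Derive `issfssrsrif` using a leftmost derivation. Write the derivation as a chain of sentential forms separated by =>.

S => iMf => iMRf => issfRf => issfsRf => issfssrRf => issfssrsrRf => issfssrsrif

S => iMf   [S ::= i M f]
iMf => iMRf   [M ::= M R]
iMRf => issfRf   [M ::= s s f]
issfRf => issfsRf   [R ::= s R]
issfsRf => issfssrRf   [R ::= s r R]
issfssrRf => issfssrsrRf   [R ::= s r R]
issfssrsrRf => issfssrsrif   [R ::= i]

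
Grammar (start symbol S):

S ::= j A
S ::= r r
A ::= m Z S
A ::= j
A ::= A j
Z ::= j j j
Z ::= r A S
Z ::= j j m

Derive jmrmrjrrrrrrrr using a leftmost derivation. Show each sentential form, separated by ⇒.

S ⇒ jA ⇒ jmZS ⇒ jmrASS ⇒ jmrmZSSS ⇒ jmrmrASSSS ⇒ jmrmrjSSSS ⇒ jmrmrjrrSSS ⇒ jmrmrjrrrrSS ⇒ jmrmrjrrrrrrS ⇒ jmrmrjrrrrrrrr

S ⇒ jA   [S ::= j A]
jA ⇒ jmZS   [A ::= m Z S]
jmZS ⇒ jmrASS   [Z ::= r A S]
jmrASS ⇒ jmrmZSSS   [A ::= m Z S]
jmrmZSSS ⇒ jmrmrASSSS   [Z ::= r A S]
jmrmrASSSS ⇒ jmrmrjSSSS   [A ::= j]
jmrmrjSSSS ⇒ jmrmrjrrSSS   [S ::= r r]
jmrmrjrrSSS ⇒ jmrmrjrrrrSS   [S ::= r r]
jmrmrjrrrrSS ⇒ jmrmrjrrrrrrS   [S ::= r r]
jmrmrjrrrrrrS ⇒ jmrmrjrrrrrrrr   [S ::= r r]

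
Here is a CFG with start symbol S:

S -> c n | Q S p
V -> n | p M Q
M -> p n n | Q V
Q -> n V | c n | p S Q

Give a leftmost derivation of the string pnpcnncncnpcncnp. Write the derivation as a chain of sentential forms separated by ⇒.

S ⇒ QSp ⇒ pSQSp ⇒ pQSpQSp ⇒ pnVSpQSp ⇒ pnpMQSpQSp ⇒ pnpQVQSpQSp ⇒ pnpcnVQSpQSp ⇒ pnpcnnQSpQSp ⇒ pnpcnncnSpQSp ⇒ pnpcnncncnpQSp ⇒ pnpcnncncnpcnSp ⇒ pnpcnncncnpcncnp

S ⇒ QSp   [S -> Q S p]
QSp ⇒ pSQSp   [Q -> p S Q]
pSQSp ⇒ pQSpQSp   [S -> Q S p]
pQSpQSp ⇒ pnVSpQSp   [Q -> n V]
pnVSpQSp ⇒ pnpMQSpQSp   [V -> p M Q]
pnpMQSpQSp ⇒ pnpQVQSpQSp   [M -> Q V]
pnpQVQSpQSp ⇒ pnpcnVQSpQSp   [Q -> c n]
pnpcnVQSpQSp ⇒ pnpcnnQSpQSp   [V -> n]
pnpcnnQSpQSp ⇒ pnpcnncnSpQSp   [Q -> c n]
pnpcnncnSpQSp ⇒ pnpcnncncnpQSp   [S -> c n]
pnpcnncncnpQSp ⇒ pnpcnncncnpcnSp   [Q -> c n]
pnpcnncncnpcnSp ⇒ pnpcnncncnpcncnp   [S -> c n]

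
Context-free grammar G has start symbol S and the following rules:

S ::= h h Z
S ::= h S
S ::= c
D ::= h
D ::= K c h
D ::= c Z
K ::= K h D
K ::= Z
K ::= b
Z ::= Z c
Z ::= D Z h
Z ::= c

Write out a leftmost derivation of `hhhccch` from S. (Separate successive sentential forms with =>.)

S => hS => hhhZ => hhhDZh => hhhcZZh => hhhccZh => hhhccch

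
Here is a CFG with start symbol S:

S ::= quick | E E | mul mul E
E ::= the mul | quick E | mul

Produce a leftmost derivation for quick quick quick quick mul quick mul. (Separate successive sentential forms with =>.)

S => E E   [S ::= E E]
E E => quick E E   [E ::= quick E]
quick E E => quick quick E E   [E ::= quick E]
quick quick E E => quick quick quick E E   [E ::= quick E]
quick quick quick E E => quick quick quick quick E E   [E ::= quick E]
quick quick quick quick E E => quick quick quick quick mul E   [E ::= mul]
quick quick quick quick mul E => quick quick quick quick mul quick E   [E ::= quick E]
quick quick quick quick mul quick E => quick quick quick quick mul quick mul   [E ::= mul]

S => E E => quick E E => quick quick E E => quick quick quick E E => quick quick quick quick E E => quick quick quick quick mul E => quick quick quick quick mul quick E => quick quick quick quick mul quick mul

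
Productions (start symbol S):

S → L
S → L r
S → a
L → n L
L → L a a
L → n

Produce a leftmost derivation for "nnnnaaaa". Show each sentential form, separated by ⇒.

S ⇒ L ⇒ Laa ⇒ Laaaa ⇒ nLaaaa ⇒ nnLaaaa ⇒ nnnLaaaa ⇒ nnnnaaaa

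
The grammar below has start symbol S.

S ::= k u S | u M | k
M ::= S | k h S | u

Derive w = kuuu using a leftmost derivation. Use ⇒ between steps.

S⇒kuS⇒kuuM⇒kuuu

S ⇒ kuS   [S ::= k u S]
kuS ⇒ kuuM   [S ::= u M]
kuuM ⇒ kuuu   [M ::= u]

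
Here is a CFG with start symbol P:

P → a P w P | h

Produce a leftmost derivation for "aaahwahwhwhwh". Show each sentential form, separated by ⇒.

P ⇒ aPwP ⇒ aaPwPwP ⇒ aaaPwPwPwP ⇒ aaahwPwPwP ⇒ aaahwaPwPwPwP ⇒ aaahwahwPwPwP ⇒ aaahwahwhwPwP ⇒ aaahwahwhwhwP ⇒ aaahwahwhwhwh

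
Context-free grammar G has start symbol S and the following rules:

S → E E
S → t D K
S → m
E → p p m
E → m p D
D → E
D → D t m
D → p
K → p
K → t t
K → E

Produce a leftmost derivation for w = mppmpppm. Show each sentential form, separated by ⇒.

S ⇒ EE   [S → E E]
EE ⇒ mpDE   [E → m p D]
mpDE ⇒ mppE   [D → p]
mppE ⇒ mppmpD   [E → m p D]
mppmpD ⇒ mppmpE   [D → E]
mppmpE ⇒ mppmpppm   [E → p p m]

S ⇒ EE ⇒ mpDE ⇒ mppE ⇒ mppmpD ⇒ mppmpE ⇒ mppmpppm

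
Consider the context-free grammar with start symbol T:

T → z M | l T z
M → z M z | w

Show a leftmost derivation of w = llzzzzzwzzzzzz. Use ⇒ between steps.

T ⇒ lTz   [T → l T z]
lTz ⇒ llTzz   [T → l T z]
llTzz ⇒ llzMzz   [T → z M]
llzMzz ⇒ llzzMzzz   [M → z M z]
llzzMzzz ⇒ llzzzMzzzz   [M → z M z]
llzzzMzzzz ⇒ llzzzzMzzzzz   [M → z M z]
llzzzzMzzzzz ⇒ llzzzzzMzzzzzz   [M → z M z]
llzzzzzMzzzzzz ⇒ llzzzzzwzzzzzz   [M → w]

T ⇒ lTz ⇒ llTzz ⇒ llzMzz ⇒ llzzMzzz ⇒ llzzzMzzzz ⇒ llzzzzMzzzzz ⇒ llzzzzzMzzzzzz ⇒ llzzzzzwzzzzzz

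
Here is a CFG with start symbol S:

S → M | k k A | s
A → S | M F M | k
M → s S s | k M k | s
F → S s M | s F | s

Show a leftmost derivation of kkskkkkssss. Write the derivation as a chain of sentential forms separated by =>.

S => kkA => kkMFM => kksSsFM => kkskkAsFM => kkskkSsFM => kkskkkkAsFM => kkskkkkSsFM => kkskkkkssFM => kkskkkksssM => kkskkkkssss

S => kkA   [S → k k A]
kkA => kkMFM   [A → M F M]
kkMFM => kksSsFM   [M → s S s]
kksSsFM => kkskkAsFM   [S → k k A]
kkskkAsFM => kkskkSsFM   [A → S]
kkskkSsFM => kkskkkkAsFM   [S → k k A]
kkskkkkAsFM => kkskkkkSsFM   [A → S]
kkskkkkSsFM => kkskkkkssFM   [S → s]
kkskkkkssFM => kkskkkksssM   [F → s]
kkskkkksssM => kkskkkkssss   [M → s]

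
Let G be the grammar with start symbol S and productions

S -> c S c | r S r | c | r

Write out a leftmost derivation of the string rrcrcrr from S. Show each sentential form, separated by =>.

S=>rSr=>rrSrr=>rrcScrr=>rrcrcrr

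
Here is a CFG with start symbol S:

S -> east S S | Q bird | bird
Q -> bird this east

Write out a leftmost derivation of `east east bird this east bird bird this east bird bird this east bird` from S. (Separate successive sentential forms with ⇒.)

S ⇒ east S S   [S -> east S S]
east S S ⇒ east east S S S   [S -> east S S]
east east S S S ⇒ east east Q bird S S   [S -> Q bird]
east east Q bird S S ⇒ east east bird this east bird S S   [Q -> bird this east]
east east bird this east bird S S ⇒ east east bird this east bird Q bird S   [S -> Q bird]
east east bird this east bird Q bird S ⇒ east east bird this east bird bird this east bird S   [Q -> bird this east]
east east bird this east bird bird this east bird S ⇒ east east bird this east bird bird this east bird Q bird   [S -> Q bird]
east east bird this east bird bird this east bird Q bird ⇒ east east bird this east bird bird this east bird bird this east bird   [Q -> bird this east]

S ⇒ east S S ⇒ east east S S S ⇒ east east Q bird S S ⇒ east east bird this east bird S S ⇒ east east bird this east bird Q bird S ⇒ east east bird this east bird bird this east bird S ⇒ east east bird this east bird bird this east bird Q bird ⇒ east east bird this east bird bird this east bird bird this east bird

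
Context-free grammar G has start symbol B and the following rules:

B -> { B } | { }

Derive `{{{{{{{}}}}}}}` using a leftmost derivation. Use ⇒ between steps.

B⇒{B}⇒{{B}}⇒{{{B}}}⇒{{{{B}}}}⇒{{{{{B}}}}}⇒{{{{{{B}}}}}}⇒{{{{{{{}}}}}}}

B ⇒ {B}   [B -> { B }]
{B} ⇒ {{B}}   [B -> { B }]
{{B}} ⇒ {{{B}}}   [B -> { B }]
{{{B}}} ⇒ {{{{B}}}}   [B -> { B }]
{{{{B}}}} ⇒ {{{{{B}}}}}   [B -> { B }]
{{{{{B}}}}} ⇒ {{{{{{B}}}}}}   [B -> { B }]
{{{{{{B}}}}}} ⇒ {{{{{{{}}}}}}}   [B -> { }]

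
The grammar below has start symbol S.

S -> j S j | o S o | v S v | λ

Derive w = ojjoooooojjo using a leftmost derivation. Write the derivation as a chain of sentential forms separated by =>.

S => oSo   [S -> o S o]
oSo => ojSjo   [S -> j S j]
ojSjo => ojjSjjo   [S -> j S j]
ojjSjjo => ojjoSojjo   [S -> o S o]
ojjoSojjo => ojjooSoojjo   [S -> o S o]
ojjooSoojjo => ojjoooSooojjo   [S -> o S o]
ojjoooSooojjo => ojjoooooojjo   [S -> λ]

S => oSo => ojSjo => ojjSjjo => ojjoSojjo => ojjooSoojjo => ojjoooSooojjo => ojjoooooojjo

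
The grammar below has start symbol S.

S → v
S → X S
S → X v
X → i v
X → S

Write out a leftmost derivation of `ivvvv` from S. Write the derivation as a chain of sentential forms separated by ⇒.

S ⇒ XS ⇒ SS ⇒ XvS ⇒ ivvS ⇒ ivvXv ⇒ ivvSv ⇒ ivvvv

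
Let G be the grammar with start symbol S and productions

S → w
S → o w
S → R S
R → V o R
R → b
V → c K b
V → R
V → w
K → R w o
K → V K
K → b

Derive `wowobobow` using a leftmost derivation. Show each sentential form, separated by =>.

S => RS => VoRS => RoRS => VoRoRS => woRoRS => woVoRoRS => wowoRoRS => wowoboRS => wowobobS => wowobobow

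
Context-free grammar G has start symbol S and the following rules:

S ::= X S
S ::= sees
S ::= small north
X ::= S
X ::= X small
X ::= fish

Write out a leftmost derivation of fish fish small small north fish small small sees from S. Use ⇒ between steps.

S ⇒ X S ⇒ fish S ⇒ fish X S ⇒ fish S S ⇒ fish X S S ⇒ fish X small S S ⇒ fish fish small S S ⇒ fish fish small small north S ⇒ fish fish small small north X S ⇒ fish fish small small north X small S ⇒ fish fish small small north X small small S ⇒ fish fish small small north fish small small S ⇒ fish fish small small north fish small small sees

S ⇒ X S   [S ::= X S]
X S ⇒ fish S   [X ::= fish]
fish S ⇒ fish X S   [S ::= X S]
fish X S ⇒ fish S S   [X ::= S]
fish S S ⇒ fish X S S   [S ::= X S]
fish X S S ⇒ fish X small S S   [X ::= X small]
fish X small S S ⇒ fish fish small S S   [X ::= fish]
fish fish small S S ⇒ fish fish small small north S   [S ::= small north]
fish fish small small north S ⇒ fish fish small small north X S   [S ::= X S]
fish fish small small north X S ⇒ fish fish small small north X small S   [X ::= X small]
fish fish small small north X small S ⇒ fish fish small small north X small small S   [X ::= X small]
fish fish small small north X small small S ⇒ fish fish small small north fish small small S   [X ::= fish]
fish fish small small north fish small small S ⇒ fish fish small small north fish small small sees   [S ::= sees]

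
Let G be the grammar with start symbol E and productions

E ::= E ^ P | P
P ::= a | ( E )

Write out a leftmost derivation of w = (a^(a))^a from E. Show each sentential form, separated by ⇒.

E ⇒ E^P ⇒ P^P ⇒ (E)^P ⇒ (E^P)^P ⇒ (P^P)^P ⇒ (a^P)^P ⇒ (a^(E))^P ⇒ (a^(P))^P ⇒ (a^(a))^P ⇒ (a^(a))^a

E ⇒ E^P   [E ::= E ^ P]
E^P ⇒ P^P   [E ::= P]
P^P ⇒ (E)^P   [P ::= ( E )]
(E)^P ⇒ (E^P)^P   [E ::= E ^ P]
(E^P)^P ⇒ (P^P)^P   [E ::= P]
(P^P)^P ⇒ (a^P)^P   [P ::= a]
(a^P)^P ⇒ (a^(E))^P   [P ::= ( E )]
(a^(E))^P ⇒ (a^(P))^P   [E ::= P]
(a^(P))^P ⇒ (a^(a))^P   [P ::= a]
(a^(a))^P ⇒ (a^(a))^a   [P ::= a]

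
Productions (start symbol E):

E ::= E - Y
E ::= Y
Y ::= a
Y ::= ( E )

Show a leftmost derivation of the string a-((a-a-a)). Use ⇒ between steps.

E ⇒ E-Y ⇒ Y-Y ⇒ a-Y ⇒ a-(E) ⇒ a-(Y) ⇒ a-((E)) ⇒ a-((E-Y)) ⇒ a-((E-Y-Y)) ⇒ a-((Y-Y-Y)) ⇒ a-((a-Y-Y)) ⇒ a-((a-a-Y)) ⇒ a-((a-a-a))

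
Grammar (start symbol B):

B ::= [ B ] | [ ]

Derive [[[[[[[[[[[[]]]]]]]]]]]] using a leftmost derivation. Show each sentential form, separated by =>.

B => [B]   [B ::= [ B ]]
[B] => [[B]]   [B ::= [ B ]]
[[B]] => [[[B]]]   [B ::= [ B ]]
[[[B]]] => [[[[B]]]]   [B ::= [ B ]]
[[[[B]]]] => [[[[[B]]]]]   [B ::= [ B ]]
[[[[[B]]]]] => [[[[[[B]]]]]]   [B ::= [ B ]]
[[[[[[B]]]]]] => [[[[[[[B]]]]]]]   [B ::= [ B ]]
[[[[[[[B]]]]]]] => [[[[[[[[B]]]]]]]]   [B ::= [ B ]]
[[[[[[[[B]]]]]]]] => [[[[[[[[[B]]]]]]]]]   [B ::= [ B ]]
[[[[[[[[[B]]]]]]]]] => [[[[[[[[[[B]]]]]]]]]]   [B ::= [ B ]]
[[[[[[[[[[B]]]]]]]]]] => [[[[[[[[[[[B]]]]]]]]]]]   [B ::= [ B ]]
[[[[[[[[[[[B]]]]]]]]]]] => [[[[[[[[[[[[]]]]]]]]]]]]   [B ::= [ ]]

B => [B] => [[B]] => [[[B]]] => [[[[B]]]] => [[[[[B]]]]] => [[[[[[B]]]]]] => [[[[[[[B]]]]]]] => [[[[[[[[B]]]]]]]] => [[[[[[[[[B]]]]]]]]] => [[[[[[[[[[B]]]]]]]]]] => [[[[[[[[[[[B]]]]]]]]]]] => [[[[[[[[[[[[]]]]]]]]]]]]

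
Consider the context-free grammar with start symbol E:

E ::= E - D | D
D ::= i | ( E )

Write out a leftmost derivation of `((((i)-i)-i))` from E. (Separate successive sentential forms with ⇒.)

E ⇒ D ⇒ (E) ⇒ (D) ⇒ ((E)) ⇒ ((E-D)) ⇒ ((D-D)) ⇒ (((E)-D)) ⇒ (((E-D)-D)) ⇒ (((D-D)-D)) ⇒ ((((E)-D)-D)) ⇒ ((((D)-D)-D)) ⇒ ((((i)-D)-D)) ⇒ ((((i)-i)-D)) ⇒ ((((i)-i)-i))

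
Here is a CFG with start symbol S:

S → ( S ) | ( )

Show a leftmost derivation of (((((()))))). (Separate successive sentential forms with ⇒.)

S ⇒ (S)   [S → ( S )]
(S) ⇒ ((S))   [S → ( S )]
((S)) ⇒ (((S)))   [S → ( S )]
(((S))) ⇒ ((((S))))   [S → ( S )]
((((S)))) ⇒ (((((S)))))   [S → ( S )]
(((((S))))) ⇒ (((((())))))   [S → ( )]

S ⇒ (S) ⇒ ((S)) ⇒ (((S))) ⇒ ((((S)))) ⇒ (((((S))))) ⇒ (((((())))))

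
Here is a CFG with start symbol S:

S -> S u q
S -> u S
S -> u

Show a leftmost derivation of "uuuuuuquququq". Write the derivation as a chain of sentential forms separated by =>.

S=>Suq=>Suquq=>uSuquq=>uSuququq=>uSuquququq=>uuSuquququq=>uuuSuquququq=>uuuuSuquququq=>uuuuuuquququq

S => Suq   [S -> S u q]
Suq => Suquq   [S -> S u q]
Suquq => uSuquq   [S -> u S]
uSuquq => uSuququq   [S -> S u q]
uSuququq => uSuquququq   [S -> S u q]
uSuquququq => uuSuquququq   [S -> u S]
uuSuquququq => uuuSuquququq   [S -> u S]
uuuSuquququq => uuuuSuquququq   [S -> u S]
uuuuSuquququq => uuuuuuquququq   [S -> u]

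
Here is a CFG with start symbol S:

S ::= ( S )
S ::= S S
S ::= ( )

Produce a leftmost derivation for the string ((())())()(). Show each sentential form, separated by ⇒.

S⇒SS⇒SSS⇒(S)SS⇒(SS)SS⇒((S)S)SS⇒((())S)SS⇒((())())SS⇒((())())()S⇒((())())()()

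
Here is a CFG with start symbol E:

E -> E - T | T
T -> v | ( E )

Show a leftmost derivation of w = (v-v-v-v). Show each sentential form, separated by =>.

E => T   [E -> T]
T => (E)   [T -> ( E )]
(E) => (E-T)   [E -> E - T]
(E-T) => (E-T-T)   [E -> E - T]
(E-T-T) => (E-T-T-T)   [E -> E - T]
(E-T-T-T) => (T-T-T-T)   [E -> T]
(T-T-T-T) => (v-T-T-T)   [T -> v]
(v-T-T-T) => (v-v-T-T)   [T -> v]
(v-v-T-T) => (v-v-v-T)   [T -> v]
(v-v-v-T) => (v-v-v-v)   [T -> v]

E => T => (E) => (E-T) => (E-T-T) => (E-T-T-T) => (T-T-T-T) => (v-T-T-T) => (v-v-T-T) => (v-v-v-T) => (v-v-v-v)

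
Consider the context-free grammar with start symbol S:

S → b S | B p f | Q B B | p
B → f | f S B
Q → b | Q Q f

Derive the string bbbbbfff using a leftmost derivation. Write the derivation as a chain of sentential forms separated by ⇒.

S ⇒ bS ⇒ bbS ⇒ bbbS ⇒ bbbQBB ⇒ bbbQQfBB ⇒ bbbbQfBB ⇒ bbbbbfBB ⇒ bbbbbffB ⇒ bbbbbfff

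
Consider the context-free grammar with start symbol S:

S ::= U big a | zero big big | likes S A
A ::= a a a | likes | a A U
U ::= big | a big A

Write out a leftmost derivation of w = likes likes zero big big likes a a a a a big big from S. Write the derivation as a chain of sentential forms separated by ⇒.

S ⇒ likes S A ⇒ likes likes S A A ⇒ likes likes zero big big A A ⇒ likes likes zero big big likes A ⇒ likes likes zero big big likes a A U ⇒ likes likes zero big big likes a a A U U ⇒ likes likes zero big big likes a a a a a U U ⇒ likes likes zero big big likes a a a a a big U ⇒ likes likes zero big big likes a a a a a big big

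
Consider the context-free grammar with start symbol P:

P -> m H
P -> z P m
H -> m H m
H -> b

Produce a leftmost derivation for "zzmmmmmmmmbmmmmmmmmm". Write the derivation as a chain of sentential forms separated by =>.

P => zPm => zzPmm => zzmHmm => zzmmHmmm => zzmmmHmmmm => zzmmmmHmmmmm => zzmmmmmHmmmmmm => zzmmmmmmHmmmmmmm => zzmmmmmmmHmmmmmmmm => zzmmmmmmmmHmmmmmmmmm => zzmmmmmmmmbmmmmmmmmm

P => zPm   [P -> z P m]
zPm => zzPmm   [P -> z P m]
zzPmm => zzmHmm   [P -> m H]
zzmHmm => zzmmHmmm   [H -> m H m]
zzmmHmmm => zzmmmHmmmm   [H -> m H m]
zzmmmHmmmm => zzmmmmHmmmmm   [H -> m H m]
zzmmmmHmmmmm => zzmmmmmHmmmmmm   [H -> m H m]
zzmmmmmHmmmmmm => zzmmmmmmHmmmmmmm   [H -> m H m]
zzmmmmmmHmmmmmmm => zzmmmmmmmHmmmmmmmm   [H -> m H m]
zzmmmmmmmHmmmmmmmm => zzmmmmmmmmHmmmmmmmmm   [H -> m H m]
zzmmmmmmmmHmmmmmmmmm => zzmmmmmmmmbmmmmmmmmm   [H -> b]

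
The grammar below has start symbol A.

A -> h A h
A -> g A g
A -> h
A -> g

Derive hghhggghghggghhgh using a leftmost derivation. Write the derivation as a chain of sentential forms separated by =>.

A => hAh => hgAgh => hghAhgh => hghhAhhgh => hghhgAghhgh => hghhggAgghhgh => hghhgggAggghhgh => hghhggghAhggghhgh => hghhggghghggghhgh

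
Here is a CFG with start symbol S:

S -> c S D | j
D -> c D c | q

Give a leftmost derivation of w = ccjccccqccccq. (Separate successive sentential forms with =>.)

S => cSD => ccSDD => ccjDD => ccjcDcD => ccjccDccD => ccjcccDcccD => ccjccccDccccD => ccjccccqccccD => ccjccccqccccq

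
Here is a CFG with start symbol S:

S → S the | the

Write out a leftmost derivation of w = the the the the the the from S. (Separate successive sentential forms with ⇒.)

S ⇒ S the ⇒ S the the ⇒ S the the the ⇒ S the the the the ⇒ S the the the the the ⇒ the the the the the the

S ⇒ S the   [S → S the]
S the ⇒ S the the   [S → S the]
S the the ⇒ S the the the   [S → S the]
S the the the ⇒ S the the the the   [S → S the]
S the the the the ⇒ S the the the the the   [S → S the]
S the the the the the ⇒ the the the the the the   [S → the]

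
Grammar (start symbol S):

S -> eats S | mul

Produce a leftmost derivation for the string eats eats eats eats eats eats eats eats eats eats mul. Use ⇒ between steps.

S ⇒ eats S   [S -> eats S]
eats S ⇒ eats eats S   [S -> eats S]
eats eats S ⇒ eats eats eats S   [S -> eats S]
eats eats eats S ⇒ eats eats eats eats S   [S -> eats S]
eats eats eats eats S ⇒ eats eats eats eats eats S   [S -> eats S]
eats eats eats eats eats S ⇒ eats eats eats eats eats eats S   [S -> eats S]
eats eats eats eats eats eats S ⇒ eats eats eats eats eats eats eats S   [S -> eats S]
eats eats eats eats eats eats eats S ⇒ eats eats eats eats eats eats eats eats S   [S -> eats S]
eats eats eats eats eats eats eats eats S ⇒ eats eats eats eats eats eats eats eats eats S   [S -> eats S]
eats eats eats eats eats eats eats eats eats S ⇒ eats eats eats eats eats eats eats eats eats eats S   [S -> eats S]
eats eats eats eats eats eats eats eats eats eats S ⇒ eats eats eats eats eats eats eats eats eats eats mul   [S -> mul]

S ⇒ eats S ⇒ eats eats S ⇒ eats eats eats S ⇒ eats eats eats eats S ⇒ eats eats eats eats eats S ⇒ eats eats eats eats eats eats S ⇒ eats eats eats eats eats eats eats S ⇒ eats eats eats eats eats eats eats eats S ⇒ eats eats eats eats eats eats eats eats eats S ⇒ eats eats eats eats eats eats eats eats eats eats S ⇒ eats eats eats eats eats eats eats eats eats eats mul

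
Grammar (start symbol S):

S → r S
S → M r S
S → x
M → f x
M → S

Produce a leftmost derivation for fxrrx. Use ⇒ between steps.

S ⇒ MrS ⇒ fxrS ⇒ fxrrS ⇒ fxrrx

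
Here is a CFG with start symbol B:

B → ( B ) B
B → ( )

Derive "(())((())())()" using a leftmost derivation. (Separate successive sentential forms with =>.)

B => (B)B => (())B => (())(B)B => (())((B)B)B => (())((())B)B => (())((())())B => (())((())())()

B => (B)B   [B → ( B ) B]
(B)B => (())B   [B → ( )]
(())B => (())(B)B   [B → ( B ) B]
(())(B)B => (())((B)B)B   [B → ( B ) B]
(())((B)B)B => (())((())B)B   [B → ( )]
(())((())B)B => (())((())())B   [B → ( )]
(())((())())B => (())((())())()   [B → ( )]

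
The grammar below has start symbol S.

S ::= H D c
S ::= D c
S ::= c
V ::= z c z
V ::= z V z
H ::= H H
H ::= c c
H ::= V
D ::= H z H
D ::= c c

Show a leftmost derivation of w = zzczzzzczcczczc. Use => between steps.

S => Dc => HzHc => VzHc => zVzzHc => zzczzzHc => zzczzzHHc => zzczzzVHc => zzczzzzczHc => zzczzzzczHHc => zzczzzzczccHc => zzczzzzczccVc => zzczzzzczcczczc

S => Dc   [S ::= D c]
Dc => HzHc   [D ::= H z H]
HzHc => VzHc   [H ::= V]
VzHc => zVzzHc   [V ::= z V z]
zVzzHc => zzczzzHc   [V ::= z c z]
zzczzzHc => zzczzzHHc   [H ::= H H]
zzczzzHHc => zzczzzVHc   [H ::= V]
zzczzzVHc => zzczzzzczHc   [V ::= z c z]
zzczzzzczHc => zzczzzzczHHc   [H ::= H H]
zzczzzzczHHc => zzczzzzczccHc   [H ::= c c]
zzczzzzczccHc => zzczzzzczccVc   [H ::= V]
zzczzzzczccVc => zzczzzzczcczczc   [V ::= z c z]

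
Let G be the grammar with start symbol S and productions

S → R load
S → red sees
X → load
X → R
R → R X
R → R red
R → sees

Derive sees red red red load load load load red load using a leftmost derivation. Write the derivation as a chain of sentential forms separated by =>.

S => R load => R red load => R X red load => R X X red load => R X X X red load => R X X X X red load => R red X X X X red load => R red red X X X X red load => R red red red X X X X red load => sees red red red X X X X red load => sees red red red load X X X red load => sees red red red load load X X red load => sees red red red load load load X red load => sees red red red load load load load red load

S => R load   [S → R load]
R load => R red load   [R → R red]
R red load => R X red load   [R → R X]
R X red load => R X X red load   [R → R X]
R X X red load => R X X X red load   [R → R X]
R X X X red load => R X X X X red load   [R → R X]
R X X X X red load => R red X X X X red load   [R → R red]
R red X X X X red load => R red red X X X X red load   [R → R red]
R red red X X X X red load => R red red red X X X X red load   [R → R red]
R red red red X X X X red load => sees red red red X X X X red load   [R → sees]
sees red red red X X X X red load => sees red red red load X X X red load   [X → load]
sees red red red load X X X red load => sees red red red load load X X red load   [X → load]
sees red red red load load X X red load => sees red red red load load load X red load   [X → load]
sees red red red load load load X red load => sees red red red load load load load red load   [X → load]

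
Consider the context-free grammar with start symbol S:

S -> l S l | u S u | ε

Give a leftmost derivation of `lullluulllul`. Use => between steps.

S => lSl   [S -> l S l]
lSl => luSul   [S -> u S u]
luSul => lulSlul   [S -> l S l]
lulSlul => lullSllul   [S -> l S l]
lullSllul => lulllSlllul   [S -> l S l]
lulllSlllul => lullluSulllul   [S -> u S u]
lullluSulllul => lullluulllul   [S -> ε]

S => lSl => luSul => lulSlul => lullSllul => lulllSlllul => lullluSulllul => lullluulllul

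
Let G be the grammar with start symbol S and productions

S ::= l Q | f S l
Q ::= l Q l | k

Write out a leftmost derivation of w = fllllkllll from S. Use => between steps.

S => fSl   [S ::= f S l]
fSl => flQl   [S ::= l Q]
flQl => fllQll   [Q ::= l Q l]
fllQll => flllQlll   [Q ::= l Q l]
flllQlll => fllllQllll   [Q ::= l Q l]
fllllQllll => fllllkllll   [Q ::= k]

S=>fSl=>flQl=>fllQll=>flllQlll=>fllllQllll=>fllllkllll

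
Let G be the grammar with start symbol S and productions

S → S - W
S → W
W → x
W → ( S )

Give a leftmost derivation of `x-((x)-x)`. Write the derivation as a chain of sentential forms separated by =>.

S => S-W => W-W => x-W => x-(S) => x-(S-W) => x-(W-W) => x-((S)-W) => x-((W)-W) => x-((x)-W) => x-((x)-x)

S => S-W   [S → S - W]
S-W => W-W   [S → W]
W-W => x-W   [W → x]
x-W => x-(S)   [W → ( S )]
x-(S) => x-(S-W)   [S → S - W]
x-(S-W) => x-(W-W)   [S → W]
x-(W-W) => x-((S)-W)   [W → ( S )]
x-((S)-W) => x-((W)-W)   [S → W]
x-((W)-W) => x-((x)-W)   [W → x]
x-((x)-W) => x-((x)-x)   [W → x]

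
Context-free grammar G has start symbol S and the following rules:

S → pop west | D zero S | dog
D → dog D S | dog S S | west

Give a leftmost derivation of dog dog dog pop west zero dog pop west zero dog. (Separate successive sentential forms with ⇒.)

S ⇒ D zero S ⇒ dog S S zero S ⇒ dog D zero S S zero S ⇒ dog dog S S zero S S zero S ⇒ dog dog dog S zero S S zero S ⇒ dog dog dog pop west zero S S zero S ⇒ dog dog dog pop west zero dog S zero S ⇒ dog dog dog pop west zero dog pop west zero S ⇒ dog dog dog pop west zero dog pop west zero dog

S ⇒ D zero S   [S → D zero S]
D zero S ⇒ dog S S zero S   [D → dog S S]
dog S S zero S ⇒ dog D zero S S zero S   [S → D zero S]
dog D zero S S zero S ⇒ dog dog S S zero S S zero S   [D → dog S S]
dog dog S S zero S S zero S ⇒ dog dog dog S zero S S zero S   [S → dog]
dog dog dog S zero S S zero S ⇒ dog dog dog pop west zero S S zero S   [S → pop west]
dog dog dog pop west zero S S zero S ⇒ dog dog dog pop west zero dog S zero S   [S → dog]
dog dog dog pop west zero dog S zero S ⇒ dog dog dog pop west zero dog pop west zero S   [S → pop west]
dog dog dog pop west zero dog pop west zero S ⇒ dog dog dog pop west zero dog pop west zero dog   [S → dog]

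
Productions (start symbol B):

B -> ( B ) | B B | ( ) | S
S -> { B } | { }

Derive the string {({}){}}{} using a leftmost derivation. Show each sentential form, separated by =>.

B=>BB=>SB=>{B}B=>{BB}B=>{(B)B}B=>{(S)B}B=>{({})B}B=>{({})S}B=>{({}){}}B=>{({}){}}S=>{({}){}}{}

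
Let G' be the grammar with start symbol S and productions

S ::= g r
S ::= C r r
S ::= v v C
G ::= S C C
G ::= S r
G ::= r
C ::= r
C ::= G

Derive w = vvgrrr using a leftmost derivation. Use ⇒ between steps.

S ⇒ vvC   [S ::= v v C]
vvC ⇒ vvG   [C ::= G]
vvG ⇒ vvSCC   [G ::= S C C]
vvSCC ⇒ vvgrCC   [S ::= g r]
vvgrCC ⇒ vvgrrC   [C ::= r]
vvgrrC ⇒ vvgrrr   [C ::= r]

S ⇒ vvC ⇒ vvG ⇒ vvSCC ⇒ vvgrCC ⇒ vvgrrC ⇒ vvgrrr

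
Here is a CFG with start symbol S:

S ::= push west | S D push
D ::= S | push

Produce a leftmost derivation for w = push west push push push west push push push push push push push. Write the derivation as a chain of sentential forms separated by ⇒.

S ⇒ S D push   [S ::= S D push]
S D push ⇒ S D push D push   [S ::= S D push]
S D push D push ⇒ push west D push D push   [S ::= push west]
push west D push D push ⇒ push west push push D push   [D ::= push]
push west push push D push ⇒ push west push push S push   [D ::= S]
push west push push S push ⇒ push west push push S D push push   [S ::= S D push]
push west push push S D push push ⇒ push west push push S D push D push push   [S ::= S D push]
push west push push S D push D push push ⇒ push west push push S D push D push D push push   [S ::= S D push]
push west push push S D push D push D push push ⇒ push west push push push west D push D push D push push   [S ::= push west]
push west push push push west D push D push D push push ⇒ push west push push push west push push D push D push push   [D ::= push]
push west push push push west push push D push D push push ⇒ push west push push push west push push push push D push push   [D ::= push]
push west push push push west push push push push D push push ⇒ push west push push push west push push push push push push push   [D ::= push]

S ⇒ S D push ⇒ S D push D push ⇒ push west D push D push ⇒ push west push push D push ⇒ push west push push S push ⇒ push west push push S D push push ⇒ push west push push S D push D push push ⇒ push west push push S D push D push D push push ⇒ push west push push push west D push D push D push push ⇒ push west push push push west push push D push D push push ⇒ push west push push push west push push push push D push push ⇒ push west push push push west push push push push push push push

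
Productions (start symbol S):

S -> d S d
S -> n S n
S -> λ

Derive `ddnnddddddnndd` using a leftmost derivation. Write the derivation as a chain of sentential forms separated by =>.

S => dSd => ddSdd => ddnSndd => ddnnSnndd => ddnndSdnndd => ddnnddSddnndd => ddnndddSdddnndd => ddnnddddddnndd

S => dSd   [S -> d S d]
dSd => ddSdd   [S -> d S d]
ddSdd => ddnSndd   [S -> n S n]
ddnSndd => ddnnSnndd   [S -> n S n]
ddnnSnndd => ddnndSdnndd   [S -> d S d]
ddnndSdnndd => ddnnddSddnndd   [S -> d S d]
ddnnddSddnndd => ddnndddSdddnndd   [S -> d S d]
ddnndddSdddnndd => ddnnddddddnndd   [S -> λ]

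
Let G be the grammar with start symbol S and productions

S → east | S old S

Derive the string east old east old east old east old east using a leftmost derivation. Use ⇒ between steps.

S ⇒ S old S ⇒ S old S old S ⇒ S old S old S old S ⇒ S old S old S old S old S ⇒ east old S old S old S old S ⇒ east old east old S old S old S ⇒ east old east old east old S old S ⇒ east old east old east old east old S ⇒ east old east old east old east old east

S ⇒ S old S   [S → S old S]
S old S ⇒ S old S old S   [S → S old S]
S old S old S ⇒ S old S old S old S   [S → S old S]
S old S old S old S ⇒ S old S old S old S old S   [S → S old S]
S old S old S old S old S ⇒ east old S old S old S old S   [S → east]
east old S old S old S old S ⇒ east old east old S old S old S   [S → east]
east old east old S old S old S ⇒ east old east old east old S old S   [S → east]
east old east old east old S old S ⇒ east old east old east old east old S   [S → east]
east old east old east old east old S ⇒ east old east old east old east old east   [S → east]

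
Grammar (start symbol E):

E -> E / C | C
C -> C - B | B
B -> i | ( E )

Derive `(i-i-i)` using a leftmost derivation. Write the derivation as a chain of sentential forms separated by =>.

E => C   [E -> C]
C => B   [C -> B]
B => (E)   [B -> ( E )]
(E) => (C)   [E -> C]
(C) => (C-B)   [C -> C - B]
(C-B) => (C-B-B)   [C -> C - B]
(C-B-B) => (B-B-B)   [C -> B]
(B-B-B) => (i-B-B)   [B -> i]
(i-B-B) => (i-i-B)   [B -> i]
(i-i-B) => (i-i-i)   [B -> i]

E => C => B => (E) => (C) => (C-B) => (C-B-B) => (B-B-B) => (i-B-B) => (i-i-B) => (i-i-i)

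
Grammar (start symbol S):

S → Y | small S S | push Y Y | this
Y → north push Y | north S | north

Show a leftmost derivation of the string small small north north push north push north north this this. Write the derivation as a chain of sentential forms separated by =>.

S => small S S => small small S S S => small small Y S S => small small north S S S => small small north Y S S => small small north north push Y S S => small small north north push north S S S => small small north north push north push Y Y S S => small small north north push north push north Y S S => small small north north push north push north north S S => small small north north push north push north north this S => small small north north push north push north north this this

S => small S S   [S → small S S]
small S S => small small S S S   [S → small S S]
small small S S S => small small Y S S   [S → Y]
small small Y S S => small small north S S S   [Y → north S]
small small north S S S => small small north Y S S   [S → Y]
small small north Y S S => small small north north push Y S S   [Y → north push Y]
small small north north push Y S S => small small north north push north S S S   [Y → north S]
small small north north push north S S S => small small north north push north push Y Y S S   [S → push Y Y]
small small north north push north push Y Y S S => small small north north push north push north Y S S   [Y → north]
small small north north push north push north Y S S => small small north north push north push north north S S   [Y → north]
small small north north push north push north north S S => small small north north push north push north north this S   [S → this]
small small north north push north push north north this S => small small north north push north push north north this this   [S → this]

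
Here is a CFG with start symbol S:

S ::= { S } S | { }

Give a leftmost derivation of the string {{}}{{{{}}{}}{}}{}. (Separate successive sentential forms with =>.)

S => {S}S   [S ::= { S } S]
{S}S => {{}}S   [S ::= { }]
{{}}S => {{}}{S}S   [S ::= { S } S]
{{}}{S}S => {{}}{{S}S}S   [S ::= { S } S]
{{}}{{S}S}S => {{}}{{{S}S}S}S   [S ::= { S } S]
{{}}{{{S}S}S}S => {{}}{{{{}}S}S}S   [S ::= { }]
{{}}{{{{}}S}S}S => {{}}{{{{}}{}}S}S   [S ::= { }]
{{}}{{{{}}{}}S}S => {{}}{{{{}}{}}{}}S   [S ::= { }]
{{}}{{{{}}{}}{}}S => {{}}{{{{}}{}}{}}{}   [S ::= { }]

S => {S}S => {{}}S => {{}}{S}S => {{}}{{S}S}S => {{}}{{{S}S}S}S => {{}}{{{{}}S}S}S => {{}}{{{{}}{}}S}S => {{}}{{{{}}{}}{}}S => {{}}{{{{}}{}}{}}{}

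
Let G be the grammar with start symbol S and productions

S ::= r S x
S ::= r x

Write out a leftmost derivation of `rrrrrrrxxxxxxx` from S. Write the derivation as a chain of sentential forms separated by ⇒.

S ⇒ rSx ⇒ rrSxx ⇒ rrrSxxx ⇒ rrrrSxxxx ⇒ rrrrrSxxxxx ⇒ rrrrrrSxxxxxx ⇒ rrrrrrrxxxxxxx

S ⇒ rSx   [S ::= r S x]
rSx ⇒ rrSxx   [S ::= r S x]
rrSxx ⇒ rrrSxxx   [S ::= r S x]
rrrSxxx ⇒ rrrrSxxxx   [S ::= r S x]
rrrrSxxxx ⇒ rrrrrSxxxxx   [S ::= r S x]
rrrrrSxxxxx ⇒ rrrrrrSxxxxxx   [S ::= r S x]
rrrrrrSxxxxxx ⇒ rrrrrrrxxxxxxx   [S ::= r x]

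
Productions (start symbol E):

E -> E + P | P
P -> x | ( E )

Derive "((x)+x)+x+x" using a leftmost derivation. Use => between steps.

E => E+P   [E -> E + P]
E+P => E+P+P   [E -> E + P]
E+P+P => P+P+P   [E -> P]
P+P+P => (E)+P+P   [P -> ( E )]
(E)+P+P => (E+P)+P+P   [E -> E + P]
(E+P)+P+P => (P+P)+P+P   [E -> P]
(P+P)+P+P => ((E)+P)+P+P   [P -> ( E )]
((E)+P)+P+P => ((P)+P)+P+P   [E -> P]
((P)+P)+P+P => ((x)+P)+P+P   [P -> x]
((x)+P)+P+P => ((x)+x)+P+P   [P -> x]
((x)+x)+P+P => ((x)+x)+x+P   [P -> x]
((x)+x)+x+P => ((x)+x)+x+x   [P -> x]

E => E+P => E+P+P => P+P+P => (E)+P+P => (E+P)+P+P => (P+P)+P+P => ((E)+P)+P+P => ((P)+P)+P+P => ((x)+P)+P+P => ((x)+x)+P+P => ((x)+x)+x+P => ((x)+x)+x+x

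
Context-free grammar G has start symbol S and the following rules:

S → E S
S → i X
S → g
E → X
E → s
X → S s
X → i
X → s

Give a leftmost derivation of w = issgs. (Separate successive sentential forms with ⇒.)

S ⇒ iX ⇒ iSs ⇒ iESs ⇒ isSs ⇒ isESs ⇒ issSs ⇒ issgs

S ⇒ iX   [S → i X]
iX ⇒ iSs   [X → S s]
iSs ⇒ iESs   [S → E S]
iESs ⇒ isSs   [E → s]
isSs ⇒ isESs   [S → E S]
isESs ⇒ issSs   [E → s]
issSs ⇒ issgs   [S → g]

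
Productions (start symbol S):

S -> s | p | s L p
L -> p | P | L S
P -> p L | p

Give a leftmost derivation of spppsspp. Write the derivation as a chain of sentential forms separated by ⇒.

S ⇒ sLp   [S -> s L p]
sLp ⇒ sPp   [L -> P]
sPp ⇒ spLp   [P -> p L]
spLp ⇒ spLSp   [L -> L S]
spLSp ⇒ spLSSp   [L -> L S]
spLSSp ⇒ spLSSSp   [L -> L S]
spLSSSp ⇒ spLSSSSp   [L -> L S]
spLSSSSp ⇒ sppSSSSp   [L -> p]
sppSSSSp ⇒ spppSSSp   [S -> p]
spppSSSp ⇒ spppsSSp   [S -> s]
spppsSSp ⇒ spppssSp   [S -> s]
spppssSp ⇒ spppsspp   [S -> p]

S ⇒ sLp ⇒ sPp ⇒ spLp ⇒ spLSp ⇒ spLSSp ⇒ spLSSSp ⇒ spLSSSSp ⇒ sppSSSSp ⇒ spppSSSp ⇒ spppsSSp ⇒ spppssSp ⇒ spppsspp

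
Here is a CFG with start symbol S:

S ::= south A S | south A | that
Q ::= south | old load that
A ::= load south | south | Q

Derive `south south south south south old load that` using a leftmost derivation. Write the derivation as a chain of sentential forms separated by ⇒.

S ⇒ south A S ⇒ south south S ⇒ south south south A S ⇒ south south south south S ⇒ south south south south south A ⇒ south south south south south Q ⇒ south south south south south old load that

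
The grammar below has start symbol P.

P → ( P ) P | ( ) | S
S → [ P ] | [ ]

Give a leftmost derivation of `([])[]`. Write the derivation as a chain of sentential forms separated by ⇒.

P ⇒ (P)P   [P → ( P ) P]
(P)P ⇒ (S)P   [P → S]
(S)P ⇒ ([])P   [S → [ ]]
([])P ⇒ ([])S   [P → S]
([])S ⇒ ([])[]   [S → [ ]]

P ⇒ (P)P ⇒ (S)P ⇒ ([])P ⇒ ([])S ⇒ ([])[]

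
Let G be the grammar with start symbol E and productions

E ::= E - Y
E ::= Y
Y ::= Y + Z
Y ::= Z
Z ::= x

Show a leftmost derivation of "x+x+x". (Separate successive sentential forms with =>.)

E=>Y=>Y+Z=>Y+Z+Z=>Z+Z+Z=>x+Z+Z=>x+x+Z=>x+x+x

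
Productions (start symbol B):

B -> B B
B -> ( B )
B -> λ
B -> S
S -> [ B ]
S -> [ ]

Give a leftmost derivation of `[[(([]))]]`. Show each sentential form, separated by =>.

B => S => [B] => [S] => [[B]] => [[(B)]] => [[(BB)]] => [[((B)B)]] => [[((S)B)]] => [[(([B])B)]] => [[(([])B)]] => [[(([]))]]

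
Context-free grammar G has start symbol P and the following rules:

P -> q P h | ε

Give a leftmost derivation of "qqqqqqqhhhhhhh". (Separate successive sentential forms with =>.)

P => qPh   [P -> q P h]
qPh => qqPhh   [P -> q P h]
qqPhh => qqqPhhh   [P -> q P h]
qqqPhhh => qqqqPhhhh   [P -> q P h]
qqqqPhhhh => qqqqqPhhhhh   [P -> q P h]
qqqqqPhhhhh => qqqqqqPhhhhhh   [P -> q P h]
qqqqqqPhhhhhh => qqqqqqqPhhhhhhh   [P -> q P h]
qqqqqqqPhhhhhhh => qqqqqqqhhhhhhh   [P -> ε]

P=>qPh=>qqPhh=>qqqPhhh=>qqqqPhhhh=>qqqqqPhhhhh=>qqqqqqPhhhhhh=>qqqqqqqPhhhhhhh=>qqqqqqqhhhhhhh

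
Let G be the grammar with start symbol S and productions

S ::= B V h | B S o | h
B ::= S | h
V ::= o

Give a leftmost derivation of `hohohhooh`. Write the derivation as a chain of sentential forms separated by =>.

S=>BVh=>SVh=>BSoVh=>SSoVh=>BVhSoVh=>SVhSoVh=>BVhVhSoVh=>hVhVhSoVh=>hohVhSoVh=>hohohSoVh=>hohohhoVh=>hohohhooh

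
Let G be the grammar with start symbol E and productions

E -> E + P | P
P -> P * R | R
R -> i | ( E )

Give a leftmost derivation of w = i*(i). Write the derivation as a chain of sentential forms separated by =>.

E => P   [E -> P]
P => P*R   [P -> P * R]
P*R => R*R   [P -> R]
R*R => i*R   [R -> i]
i*R => i*(E)   [R -> ( E )]
i*(E) => i*(P)   [E -> P]
i*(P) => i*(R)   [P -> R]
i*(R) => i*(i)   [R -> i]

E => P => P*R => R*R => i*R => i*(E) => i*(P) => i*(R) => i*(i)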